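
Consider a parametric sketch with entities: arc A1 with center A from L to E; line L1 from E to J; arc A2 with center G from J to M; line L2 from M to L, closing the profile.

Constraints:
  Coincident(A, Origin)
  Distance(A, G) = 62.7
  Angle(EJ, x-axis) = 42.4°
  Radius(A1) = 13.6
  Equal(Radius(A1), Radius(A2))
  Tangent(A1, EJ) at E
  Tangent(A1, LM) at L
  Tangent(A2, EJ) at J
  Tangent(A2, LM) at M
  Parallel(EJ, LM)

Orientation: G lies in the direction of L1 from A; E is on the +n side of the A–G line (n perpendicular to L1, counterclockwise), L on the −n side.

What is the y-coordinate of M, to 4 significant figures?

32.24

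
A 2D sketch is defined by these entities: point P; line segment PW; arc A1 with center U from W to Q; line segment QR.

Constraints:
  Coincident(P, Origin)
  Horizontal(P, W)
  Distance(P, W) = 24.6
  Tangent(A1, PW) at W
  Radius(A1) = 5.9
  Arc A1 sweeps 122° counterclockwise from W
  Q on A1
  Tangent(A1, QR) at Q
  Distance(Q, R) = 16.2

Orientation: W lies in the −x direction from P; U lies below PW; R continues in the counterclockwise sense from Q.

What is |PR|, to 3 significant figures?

31.0

On A1, W sits at bearing 90° from U; a 122° counterclockwise sweep puts Q at bearing 212°, so Q = U + 5.9·(cos 212°, sin 212°) = (-29.6, -9.03). Since A1 is tangent to QR there, UQ ⟂ QR, so QR runs along (−sin 212°, cos 212°); with |QR| = 16.2, R = (-21.0, -22.8). Then |PR| = |R − P| = 31.0.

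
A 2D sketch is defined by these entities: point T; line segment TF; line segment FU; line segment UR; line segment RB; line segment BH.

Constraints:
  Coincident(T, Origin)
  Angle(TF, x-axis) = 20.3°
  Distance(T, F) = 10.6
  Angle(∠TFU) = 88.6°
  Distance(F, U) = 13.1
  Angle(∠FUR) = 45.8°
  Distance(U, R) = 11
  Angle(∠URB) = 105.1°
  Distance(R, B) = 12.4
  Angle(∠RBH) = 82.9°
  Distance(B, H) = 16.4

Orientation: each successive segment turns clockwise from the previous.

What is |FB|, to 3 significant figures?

5.71

∠FUR = 45.8° gives UR at 155° from the x-axis; with |UR| = 11.0, R = (4.24, -4.02). ∠URB = 105.1° gives RB at 79.8° from the x-axis; with |RB| = 12.4, B = (6.44, 8.19). Then |FB| = |B − F| = 5.71.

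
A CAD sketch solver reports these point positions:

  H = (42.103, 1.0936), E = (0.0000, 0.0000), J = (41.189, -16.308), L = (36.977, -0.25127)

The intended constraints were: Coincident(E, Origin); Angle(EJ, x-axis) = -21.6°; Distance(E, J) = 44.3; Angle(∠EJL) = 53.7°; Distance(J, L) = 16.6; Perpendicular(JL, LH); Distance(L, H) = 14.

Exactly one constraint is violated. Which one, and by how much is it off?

Distance(L, H) = 14 — off by 8.70.

E = (0.00, 0.00) ✓; EJ at -21.60° ✓; |EJ| = 44.30 ✓; ∠EJL = 53.70° ✓; |JL| = 16.60 ✓; ∠(JL, LH) = 90.00° ✓; |LH| = 5.299 ✗.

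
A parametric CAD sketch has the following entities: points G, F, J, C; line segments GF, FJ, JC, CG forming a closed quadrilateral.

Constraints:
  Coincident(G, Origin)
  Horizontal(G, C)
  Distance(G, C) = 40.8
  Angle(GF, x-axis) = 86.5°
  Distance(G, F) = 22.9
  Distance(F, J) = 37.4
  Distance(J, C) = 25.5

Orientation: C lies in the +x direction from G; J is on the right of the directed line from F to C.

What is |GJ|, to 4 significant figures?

20.74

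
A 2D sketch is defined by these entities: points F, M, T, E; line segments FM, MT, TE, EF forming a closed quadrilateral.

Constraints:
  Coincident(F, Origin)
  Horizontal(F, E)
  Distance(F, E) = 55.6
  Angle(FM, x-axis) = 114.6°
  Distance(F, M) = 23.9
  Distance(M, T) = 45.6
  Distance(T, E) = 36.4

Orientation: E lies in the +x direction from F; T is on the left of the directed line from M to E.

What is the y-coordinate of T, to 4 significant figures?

29.94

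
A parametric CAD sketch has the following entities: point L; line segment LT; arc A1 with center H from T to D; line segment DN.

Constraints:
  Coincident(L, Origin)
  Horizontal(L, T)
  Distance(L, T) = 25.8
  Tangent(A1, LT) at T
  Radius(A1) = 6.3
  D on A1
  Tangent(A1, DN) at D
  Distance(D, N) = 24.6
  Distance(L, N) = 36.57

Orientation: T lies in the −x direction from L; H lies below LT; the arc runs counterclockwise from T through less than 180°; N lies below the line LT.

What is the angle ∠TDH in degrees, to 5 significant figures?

30.684°

Checks: |LT| = 25.80 ✓; |HD| = 6.300 ✓; ∠(HD, DN) = 90.00° ✓; |DN| = 24.60 ✓; |LN| = 36.57 ✓.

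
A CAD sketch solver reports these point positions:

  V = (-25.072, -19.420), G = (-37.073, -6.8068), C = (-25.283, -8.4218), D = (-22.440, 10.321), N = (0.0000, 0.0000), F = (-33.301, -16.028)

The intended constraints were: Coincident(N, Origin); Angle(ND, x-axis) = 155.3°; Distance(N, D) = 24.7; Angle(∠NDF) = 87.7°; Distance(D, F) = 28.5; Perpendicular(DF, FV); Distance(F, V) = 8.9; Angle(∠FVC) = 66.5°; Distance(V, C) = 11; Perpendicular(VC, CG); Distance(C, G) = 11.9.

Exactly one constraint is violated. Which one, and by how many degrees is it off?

Perpendicular(VC, CG) — off by 8.90°.

N = (0.00, 0.00) ✓; ND at 155.3° ✓; |ND| = 24.70 ✓; ∠NDF = 87.70° ✓; |DF| = 28.50 ✓; ∠(DF, FV) = 90.00° ✓; |FV| = 8.901 ✓; ∠FVC = 66.50° ✓; |VC| = 11.00 ✓; ∠(VC, CG) = 81.10° ✗; |CG| = 11.90 ✓.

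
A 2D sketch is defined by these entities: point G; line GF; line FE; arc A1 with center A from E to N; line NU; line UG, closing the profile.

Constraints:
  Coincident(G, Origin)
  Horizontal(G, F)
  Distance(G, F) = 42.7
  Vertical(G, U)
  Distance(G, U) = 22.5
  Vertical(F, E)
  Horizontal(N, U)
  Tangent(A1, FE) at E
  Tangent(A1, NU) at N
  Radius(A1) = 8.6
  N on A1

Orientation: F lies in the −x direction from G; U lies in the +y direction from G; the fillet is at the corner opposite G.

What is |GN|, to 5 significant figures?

40.854

G is at the origin; GF is horizontal with |GF| = 42.7 and F on the −x side, so F = (-42.700, 0.0000). GU is vertical with |GU| = 22.5 and U on the +y side, so U = (0.0000, 22.500). The virtual corner opposite G is at (-42.700, 22.500). The tangent condition forces AE to be normal to FE and since A1 is tangent to NU there, AN ⟂ NU, with radius 8.6, so the center A sits 8.6 in from both sides at A = (-34.100, 13.900). That places the tangent points at E = (-42.700, 13.900) on FE and N = (-34.100, 22.500) on NU. Then |GN| = |N − G| = 40.854.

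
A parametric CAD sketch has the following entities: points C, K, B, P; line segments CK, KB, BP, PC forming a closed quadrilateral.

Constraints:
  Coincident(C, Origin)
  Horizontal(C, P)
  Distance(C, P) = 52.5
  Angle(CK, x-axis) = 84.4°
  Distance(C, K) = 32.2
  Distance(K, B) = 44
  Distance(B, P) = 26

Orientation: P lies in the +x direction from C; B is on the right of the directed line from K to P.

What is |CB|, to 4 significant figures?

27.42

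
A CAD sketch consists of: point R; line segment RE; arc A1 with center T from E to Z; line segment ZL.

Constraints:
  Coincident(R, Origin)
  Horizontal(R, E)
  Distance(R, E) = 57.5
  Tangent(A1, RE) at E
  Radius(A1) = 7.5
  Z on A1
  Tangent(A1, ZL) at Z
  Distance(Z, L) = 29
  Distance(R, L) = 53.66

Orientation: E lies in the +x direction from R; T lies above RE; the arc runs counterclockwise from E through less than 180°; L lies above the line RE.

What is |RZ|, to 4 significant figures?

64.07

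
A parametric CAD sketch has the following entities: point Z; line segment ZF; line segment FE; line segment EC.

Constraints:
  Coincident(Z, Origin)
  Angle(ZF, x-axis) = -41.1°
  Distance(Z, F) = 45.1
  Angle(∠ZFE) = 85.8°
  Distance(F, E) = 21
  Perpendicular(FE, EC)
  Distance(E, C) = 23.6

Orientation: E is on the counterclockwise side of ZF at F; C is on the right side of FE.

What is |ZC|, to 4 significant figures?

70.83

∠ZFE = 85.8°, so FE runs at -41.1° + (180° − 85.8°) = 53.10° from the x-axis; with |FE| = 21.0, E = F + 21.0·(cos 53.10°, sin 53.10°) = (46.59, -12.85). The perpendicularity gives EC at right angles to FE; with |EC| = 23.6 on the right of FE, C = E + 23.6·(0.7997, -0.6004) = (65.47, -27.02). Then |ZC| = |C − Z| = 70.83.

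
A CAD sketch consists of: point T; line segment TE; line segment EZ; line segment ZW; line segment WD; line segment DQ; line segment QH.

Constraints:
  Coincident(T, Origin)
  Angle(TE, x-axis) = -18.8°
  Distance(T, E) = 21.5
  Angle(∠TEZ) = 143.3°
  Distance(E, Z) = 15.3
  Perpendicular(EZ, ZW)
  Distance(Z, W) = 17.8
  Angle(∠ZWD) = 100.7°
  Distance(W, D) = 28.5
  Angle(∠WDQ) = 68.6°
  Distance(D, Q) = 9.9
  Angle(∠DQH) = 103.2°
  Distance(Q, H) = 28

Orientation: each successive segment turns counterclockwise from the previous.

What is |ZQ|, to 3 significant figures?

29.4

∠ZWD = 100.7° gives WD at -173° from the x-axis; with |WD| = 28.5, D = (1.17, 11.1). ∠WDQ = 68.6° gives DQ at -61.4° from the x-axis; with |DQ| = 9.9, Q = (5.91, 2.45). Then |ZQ| = |Q − Z| = 29.4.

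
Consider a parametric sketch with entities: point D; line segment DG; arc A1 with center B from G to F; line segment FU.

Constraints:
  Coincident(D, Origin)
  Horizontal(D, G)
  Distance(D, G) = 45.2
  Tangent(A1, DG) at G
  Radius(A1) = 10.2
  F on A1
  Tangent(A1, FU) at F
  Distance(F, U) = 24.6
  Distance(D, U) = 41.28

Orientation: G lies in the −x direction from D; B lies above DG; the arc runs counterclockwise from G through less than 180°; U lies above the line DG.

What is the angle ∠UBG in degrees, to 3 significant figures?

139°

D is at the origin; D and G share the same y with |DG| = 45.2 and G on the −x side, so G = (-45.2, 0.00). Since A1 is tangent to DG there, BG ⟂ DG, so B = G + (0, 10.2) = (-45.2, 10.2). Since BF ⟂ FU (tangency), |BU| = √(10.2² + 24.6²) = 26.6 regardless of where F sits on A1. So U lies on both circle(D, 41.28) and circle(B, 26.6); the above-DG intersection is U = (-27.9, 30.4). F is the foot of the tangent from U: F = (-35.5, 7.04).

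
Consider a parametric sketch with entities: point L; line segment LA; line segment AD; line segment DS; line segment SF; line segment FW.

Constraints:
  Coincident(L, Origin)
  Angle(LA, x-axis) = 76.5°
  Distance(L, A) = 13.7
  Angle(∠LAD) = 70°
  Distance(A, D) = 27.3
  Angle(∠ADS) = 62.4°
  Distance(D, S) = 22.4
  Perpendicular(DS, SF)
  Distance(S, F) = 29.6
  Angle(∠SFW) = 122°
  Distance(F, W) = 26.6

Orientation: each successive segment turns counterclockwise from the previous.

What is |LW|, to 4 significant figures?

36.92

L is at the origin; LA runs at 76.5° with length 13.7, so A = (3.198, 13.32). ∠LAD = 70.0° gives AD at -173.5° from the x-axis; with |AD| = 27.3, D = (-23.93, 10.23). ∠ADS = 62.4° gives DS at -55.90° from the x-axis; with |DS| = 22.4, S = (-11.37, -8.318). The perpendicularity gives SF at right angles to DS, so SF runs at 34.10°; with |SF| = 29.6, F = (13.14, 8.277). ∠SFW = 122.0° gives FW at 92.10° from the x-axis; with |FW| = 26.6, W = (12.17, 34.86). Then |LW| = |W − L| = 36.92.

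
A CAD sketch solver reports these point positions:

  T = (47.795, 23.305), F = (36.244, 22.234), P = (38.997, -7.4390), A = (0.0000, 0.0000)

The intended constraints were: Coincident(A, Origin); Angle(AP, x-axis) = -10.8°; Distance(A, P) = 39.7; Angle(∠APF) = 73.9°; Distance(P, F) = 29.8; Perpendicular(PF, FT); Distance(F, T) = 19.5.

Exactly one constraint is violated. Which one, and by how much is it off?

Distance(F, T) = 19.5 — off by 7.90.

A = (0.00, 0.00) ✓; AP at -10.80° ✓; |AP| = 39.70 ✓; ∠APF = 73.90° ✓; |PF| = 29.80 ✓; ∠(PF, FT) = 90.00° ✓; |FT| = 11.60 ✗.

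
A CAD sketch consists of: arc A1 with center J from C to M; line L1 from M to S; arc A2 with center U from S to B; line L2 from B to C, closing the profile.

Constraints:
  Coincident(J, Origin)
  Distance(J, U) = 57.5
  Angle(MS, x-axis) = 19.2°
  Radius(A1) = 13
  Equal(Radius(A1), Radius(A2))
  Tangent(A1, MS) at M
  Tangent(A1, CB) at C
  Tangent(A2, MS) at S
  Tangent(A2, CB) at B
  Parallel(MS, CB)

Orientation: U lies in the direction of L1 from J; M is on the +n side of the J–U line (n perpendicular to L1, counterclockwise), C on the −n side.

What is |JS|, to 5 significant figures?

58.951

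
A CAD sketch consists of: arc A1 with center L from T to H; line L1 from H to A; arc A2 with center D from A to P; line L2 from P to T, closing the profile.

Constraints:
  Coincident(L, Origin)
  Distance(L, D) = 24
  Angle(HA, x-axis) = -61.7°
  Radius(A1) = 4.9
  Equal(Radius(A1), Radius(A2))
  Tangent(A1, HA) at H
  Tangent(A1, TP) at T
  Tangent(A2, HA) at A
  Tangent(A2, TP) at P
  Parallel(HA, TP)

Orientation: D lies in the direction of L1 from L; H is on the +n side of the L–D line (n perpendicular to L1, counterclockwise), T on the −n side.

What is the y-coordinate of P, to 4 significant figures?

-23.45

Tangency of A1 to both parallel lines with radius 4.9 puts H and T at L ± 4.9·n: H = (4.314, 2.323), T = (-4.314, -2.323). Equal radii place A and P the same way about D: A = D + 4.9·n = (15.69, -18.81), P = D − 4.9·n = (7.064, -23.45). So P.y = -23.45.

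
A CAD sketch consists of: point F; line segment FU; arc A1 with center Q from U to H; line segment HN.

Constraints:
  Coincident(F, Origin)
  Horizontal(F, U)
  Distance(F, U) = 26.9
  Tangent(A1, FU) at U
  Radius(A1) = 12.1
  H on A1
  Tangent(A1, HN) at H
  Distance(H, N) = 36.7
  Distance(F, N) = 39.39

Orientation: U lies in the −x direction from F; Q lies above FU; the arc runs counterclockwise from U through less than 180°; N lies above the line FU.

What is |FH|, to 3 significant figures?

17.4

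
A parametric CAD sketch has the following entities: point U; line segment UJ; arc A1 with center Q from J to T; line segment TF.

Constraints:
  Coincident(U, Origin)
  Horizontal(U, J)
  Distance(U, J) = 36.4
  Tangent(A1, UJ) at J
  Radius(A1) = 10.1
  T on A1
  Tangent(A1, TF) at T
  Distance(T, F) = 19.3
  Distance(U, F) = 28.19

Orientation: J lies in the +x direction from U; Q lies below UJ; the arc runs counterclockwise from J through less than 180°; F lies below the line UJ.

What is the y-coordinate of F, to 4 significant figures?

-21.72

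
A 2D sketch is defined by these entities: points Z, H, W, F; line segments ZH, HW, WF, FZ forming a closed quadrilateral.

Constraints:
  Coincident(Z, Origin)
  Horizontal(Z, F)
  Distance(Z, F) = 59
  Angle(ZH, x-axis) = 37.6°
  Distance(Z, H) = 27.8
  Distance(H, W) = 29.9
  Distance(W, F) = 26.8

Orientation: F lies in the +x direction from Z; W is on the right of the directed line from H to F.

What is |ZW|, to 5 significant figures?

35.785

Z is at the origin; Z and F share the same y with |ZF| = 59.0 and F in +x, so F = (59.0, 0). ZH runs at 37.6° with |ZH| = 27.8, so H = (22.026, 16.962). W is determined by |HW| = 29.9 and |WF| = 26.8 together: it lies at the intersection of circle(H, 29.9) and circle(F, 26.8). With |HF| = 40.679, the foot of the radical line on HF is 22.500 from H and the perpendicular offset is √(29.9² − 22.500²) = 19.691. Taking the right-of-HF solution: W = (34.266, -10.318).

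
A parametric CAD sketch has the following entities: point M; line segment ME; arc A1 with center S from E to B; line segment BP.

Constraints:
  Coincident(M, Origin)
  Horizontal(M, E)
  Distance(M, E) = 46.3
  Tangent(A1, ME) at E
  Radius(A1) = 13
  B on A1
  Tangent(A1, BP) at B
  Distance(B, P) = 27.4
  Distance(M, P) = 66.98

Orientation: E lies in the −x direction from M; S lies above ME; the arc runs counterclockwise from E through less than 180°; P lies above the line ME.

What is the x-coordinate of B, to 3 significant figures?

-35.7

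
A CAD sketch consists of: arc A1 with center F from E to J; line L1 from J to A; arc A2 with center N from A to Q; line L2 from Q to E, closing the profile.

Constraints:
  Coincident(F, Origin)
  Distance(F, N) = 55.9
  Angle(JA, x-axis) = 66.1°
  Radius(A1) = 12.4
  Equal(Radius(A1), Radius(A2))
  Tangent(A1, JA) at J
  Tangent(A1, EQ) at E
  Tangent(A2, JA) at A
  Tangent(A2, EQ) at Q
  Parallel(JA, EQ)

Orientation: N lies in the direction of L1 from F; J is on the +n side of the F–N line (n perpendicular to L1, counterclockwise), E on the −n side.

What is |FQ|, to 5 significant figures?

57.259

The slot axis is L1's direction at 66.1°, so u = (cos 66.1°, sin 66.1°) = (0.40514, 0.91425) and n = (−sin 66.1°, cos 66.1°) = (-0.91425, 0.40514). F is at the origin and N lies 55.9 along u from F, so N = 55.9·u = (22.647, 51.107). Tangency of A1 to both parallel lines with radius 12.4 puts J and E at F ± 12.4·n: J = (-11.337, 5.0238), E = (11.337, -5.0238). Equal radii place A and Q the same way about N: A = N + 12.4·n = (11.311, 56.131), Q = N − 12.4·n = (33.984, 46.083). Then |FQ| = |Q − F| = 57.259.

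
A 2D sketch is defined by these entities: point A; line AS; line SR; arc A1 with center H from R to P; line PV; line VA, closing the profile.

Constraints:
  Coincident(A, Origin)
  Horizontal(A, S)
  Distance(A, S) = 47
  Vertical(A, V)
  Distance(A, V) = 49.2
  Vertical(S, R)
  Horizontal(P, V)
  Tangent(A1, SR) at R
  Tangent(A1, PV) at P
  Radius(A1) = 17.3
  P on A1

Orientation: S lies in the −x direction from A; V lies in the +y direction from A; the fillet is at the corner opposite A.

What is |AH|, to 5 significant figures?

43.586

A is at the origin; AS is horizontal with |AS| = 47.0 and S on the −x side, so S = (-47.000, 0.0000). A and V share the same x with |AV| = 49.2 and V on the +y side, so V = (0.0000, 49.200). The virtual corner opposite A is at (-47.000, 49.200). The tangent condition forces HR to be normal to SR and A1 meets PV tangentially, so HP is at right angles to PV, with radius 17.3, so the center H sits 17.3 in from both sides at H = (-29.700, 31.900). Then |AH| = |H − A| = 43.586.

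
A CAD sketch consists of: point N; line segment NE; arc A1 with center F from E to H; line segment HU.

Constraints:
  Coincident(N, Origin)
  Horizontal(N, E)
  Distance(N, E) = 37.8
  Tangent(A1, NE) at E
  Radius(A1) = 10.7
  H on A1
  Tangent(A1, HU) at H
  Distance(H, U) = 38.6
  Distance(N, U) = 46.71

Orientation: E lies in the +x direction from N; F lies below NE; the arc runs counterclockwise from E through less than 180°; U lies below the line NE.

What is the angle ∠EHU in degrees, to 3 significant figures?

144°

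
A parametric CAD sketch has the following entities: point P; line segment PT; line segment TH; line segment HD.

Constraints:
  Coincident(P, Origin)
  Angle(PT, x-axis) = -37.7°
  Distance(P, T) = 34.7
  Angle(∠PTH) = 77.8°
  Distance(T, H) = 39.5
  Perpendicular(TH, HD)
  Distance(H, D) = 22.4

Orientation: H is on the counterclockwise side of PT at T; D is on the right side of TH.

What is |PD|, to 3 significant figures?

64.9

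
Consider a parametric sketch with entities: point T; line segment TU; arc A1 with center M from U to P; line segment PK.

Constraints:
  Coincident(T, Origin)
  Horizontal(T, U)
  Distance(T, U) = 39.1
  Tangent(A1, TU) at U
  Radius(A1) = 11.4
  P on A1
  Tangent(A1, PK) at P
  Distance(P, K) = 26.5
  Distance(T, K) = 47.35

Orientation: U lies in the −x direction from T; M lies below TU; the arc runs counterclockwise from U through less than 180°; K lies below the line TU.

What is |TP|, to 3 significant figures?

51.0

Checks: |MP| = 11.40 ✓; ∠(MP, PK) = 90.00° ✓; |PK| = 26.50 ✓; |TK| = 47.35 ✓.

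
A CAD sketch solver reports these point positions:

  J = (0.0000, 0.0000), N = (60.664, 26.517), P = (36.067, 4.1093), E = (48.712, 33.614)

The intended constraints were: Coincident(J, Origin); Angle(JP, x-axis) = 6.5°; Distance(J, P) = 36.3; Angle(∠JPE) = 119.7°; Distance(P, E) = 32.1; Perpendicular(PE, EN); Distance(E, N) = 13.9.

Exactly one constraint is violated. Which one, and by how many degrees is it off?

Perpendicular(PE, EN) — off by 7.50°.

J = (0.00, 0.00) ✓; JP at 6.500° ✓; |JP| = 36.30 ✓; ∠JPE = 119.7° ✓; |PE| = 32.10 ✓; ∠(PE, EN) = 97.50° ✗; |EN| = 13.90 ✓.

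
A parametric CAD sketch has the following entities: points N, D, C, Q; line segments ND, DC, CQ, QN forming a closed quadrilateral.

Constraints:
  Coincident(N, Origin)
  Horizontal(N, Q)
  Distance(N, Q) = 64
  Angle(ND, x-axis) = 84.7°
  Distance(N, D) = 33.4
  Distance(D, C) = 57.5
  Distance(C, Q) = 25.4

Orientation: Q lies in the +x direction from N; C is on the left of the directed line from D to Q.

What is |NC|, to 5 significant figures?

65.033

Checks: N = (0.00, 0.00) ✓; |DC| = 57.50 ✓; |CQ| = 25.40 ✓.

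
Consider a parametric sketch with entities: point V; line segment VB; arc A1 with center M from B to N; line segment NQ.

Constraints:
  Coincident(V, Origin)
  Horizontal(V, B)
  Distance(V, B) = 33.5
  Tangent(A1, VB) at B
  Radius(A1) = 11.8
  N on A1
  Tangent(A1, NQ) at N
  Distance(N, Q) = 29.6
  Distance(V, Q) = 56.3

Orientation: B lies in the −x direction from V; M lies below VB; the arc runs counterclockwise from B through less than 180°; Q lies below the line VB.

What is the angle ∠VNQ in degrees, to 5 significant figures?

91.123°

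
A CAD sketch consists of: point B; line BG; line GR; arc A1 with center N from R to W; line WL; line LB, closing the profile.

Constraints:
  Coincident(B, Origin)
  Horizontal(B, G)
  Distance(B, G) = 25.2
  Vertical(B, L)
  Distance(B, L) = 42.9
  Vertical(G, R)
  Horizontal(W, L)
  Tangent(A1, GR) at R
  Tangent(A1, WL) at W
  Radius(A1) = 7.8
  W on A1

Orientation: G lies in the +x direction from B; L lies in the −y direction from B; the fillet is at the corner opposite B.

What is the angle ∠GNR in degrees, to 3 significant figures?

77.5°

B is at the origin; BG is horizontal with |BG| = 25.2 and G on the +x side, so G = (25.2, 0.00). B and L share the same x with |BL| = 42.9 and L on the −y side, so L = (0.00, -42.9). The virtual corner opposite B is at (25.2, -42.9). Since A1 is tangent to GR there, NR ⟂ GR and since A1 is tangent to WL there, NW ⟂ WL, with radius 7.8, so the center N sits 7.8 in from both sides at N = (17.4, -35.1). That places the tangent points at R = (25.2, -35.1) on GR and W = (17.4, -42.9) on WL. Then cos ∠GNR = NG·NR / (|NG||NR|), giving 77.5°.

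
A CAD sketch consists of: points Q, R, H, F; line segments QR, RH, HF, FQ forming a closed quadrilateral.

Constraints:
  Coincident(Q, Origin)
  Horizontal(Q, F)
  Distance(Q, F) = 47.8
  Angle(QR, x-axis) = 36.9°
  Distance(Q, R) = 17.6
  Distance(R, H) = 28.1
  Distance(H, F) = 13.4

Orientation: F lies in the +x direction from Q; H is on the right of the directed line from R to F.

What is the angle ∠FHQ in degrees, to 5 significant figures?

139.29°

Checks: Q.y = 0.00, F.y = 0.00 ✓; |RH| = 28.10 ✓; |HF| = 13.40 ✓.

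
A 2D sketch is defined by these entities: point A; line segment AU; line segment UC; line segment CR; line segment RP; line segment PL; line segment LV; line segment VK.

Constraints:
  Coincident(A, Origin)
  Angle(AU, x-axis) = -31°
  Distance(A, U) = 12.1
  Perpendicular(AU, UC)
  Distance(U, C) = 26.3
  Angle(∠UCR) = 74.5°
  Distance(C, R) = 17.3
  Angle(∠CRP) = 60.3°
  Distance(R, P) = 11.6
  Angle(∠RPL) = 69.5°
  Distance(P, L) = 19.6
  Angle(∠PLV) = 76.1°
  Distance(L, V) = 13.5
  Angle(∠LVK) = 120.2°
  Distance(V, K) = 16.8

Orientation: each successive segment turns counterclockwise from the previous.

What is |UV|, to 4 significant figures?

36.46

A is at the origin; AU runs at -31.0° with length 12.1, so U = (10.37, -6.232). AU is perpendicular to UC, so UC runs at 59.00°; with |UC| = 26.3, C = (23.92, 16.31). ∠UCR = 74.5° gives CR at 164.5° from the x-axis; with |CR| = 17.3, R = (7.246, 20.93). ∠CRP = 60.3° gives RP at -75.80° from the x-axis; with |RP| = 11.6, P = (10.09, 9.689). ∠RPL = 69.5° gives PL at 34.70° from the x-axis; with |PL| = 19.6, L = (26.21, 20.85). ∠PLV = 76.1° gives LV at 138.6° from the x-axis; with |LV| = 13.5, V = (16.08, 29.77). Then |UV| = |V − U| = 36.46.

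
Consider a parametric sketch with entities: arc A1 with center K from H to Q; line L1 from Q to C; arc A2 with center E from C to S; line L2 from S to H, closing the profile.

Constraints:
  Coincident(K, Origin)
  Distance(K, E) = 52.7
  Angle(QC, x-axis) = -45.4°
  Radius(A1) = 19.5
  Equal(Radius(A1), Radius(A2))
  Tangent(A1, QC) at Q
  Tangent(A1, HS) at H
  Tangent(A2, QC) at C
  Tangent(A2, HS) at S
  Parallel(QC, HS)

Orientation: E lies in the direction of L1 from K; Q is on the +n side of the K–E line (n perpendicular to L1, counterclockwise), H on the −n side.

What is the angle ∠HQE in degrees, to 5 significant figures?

69.695°

The slot axis is L1's direction at -45.4°, so u = (cos -45.4°, sin -45.4°) = (0.70215, -0.71203) and n = (−sin -45.4°, cos -45.4°) = (0.71203, 0.70215). K is at the origin and E lies 52.7 along u from K, so E = 52.7·u = (37.003, -37.524). Tangency of A1 to both parallel lines with radius 19.5 puts Q and H at K ± 19.5·n: Q = (13.885, 13.692), H = (-13.885, -13.692). Then cos ∠HQE = QH·QE / (|QH||QE|), giving 69.695°.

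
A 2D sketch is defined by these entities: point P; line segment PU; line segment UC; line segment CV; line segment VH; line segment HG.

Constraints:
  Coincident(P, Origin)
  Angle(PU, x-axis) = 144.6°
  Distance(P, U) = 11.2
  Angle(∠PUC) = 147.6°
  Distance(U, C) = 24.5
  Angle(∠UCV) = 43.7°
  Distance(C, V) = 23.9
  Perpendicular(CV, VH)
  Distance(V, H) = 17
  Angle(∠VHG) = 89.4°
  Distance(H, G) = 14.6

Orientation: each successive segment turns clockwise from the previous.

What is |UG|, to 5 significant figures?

8.4123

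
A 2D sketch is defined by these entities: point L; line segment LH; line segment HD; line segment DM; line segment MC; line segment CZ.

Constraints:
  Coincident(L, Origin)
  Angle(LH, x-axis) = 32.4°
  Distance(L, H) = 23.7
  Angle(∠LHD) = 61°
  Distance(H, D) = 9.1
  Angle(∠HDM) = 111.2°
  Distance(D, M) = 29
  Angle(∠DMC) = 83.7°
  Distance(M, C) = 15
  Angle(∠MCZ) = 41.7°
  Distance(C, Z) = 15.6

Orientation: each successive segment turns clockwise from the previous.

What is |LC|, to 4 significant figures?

12.01

∠HDM = 111.2° gives DM at -155.4° from the x-axis; with |DM| = 29.0, M = (-5.818, -8.457). ∠DMC = 83.7° gives MC at 108.3° from the x-axis; with |MC| = 15.0, C = (-10.53, 5.784). Then |LC| = |C − L| = 12.01.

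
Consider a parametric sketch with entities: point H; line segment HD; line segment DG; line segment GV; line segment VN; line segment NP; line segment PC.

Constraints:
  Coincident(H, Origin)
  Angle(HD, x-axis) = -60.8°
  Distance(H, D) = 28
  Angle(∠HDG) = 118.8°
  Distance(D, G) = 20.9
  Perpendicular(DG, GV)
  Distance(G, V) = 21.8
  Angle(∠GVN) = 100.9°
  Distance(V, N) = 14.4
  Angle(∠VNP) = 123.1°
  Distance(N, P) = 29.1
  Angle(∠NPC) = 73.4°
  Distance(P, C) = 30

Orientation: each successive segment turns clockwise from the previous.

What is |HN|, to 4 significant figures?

20.25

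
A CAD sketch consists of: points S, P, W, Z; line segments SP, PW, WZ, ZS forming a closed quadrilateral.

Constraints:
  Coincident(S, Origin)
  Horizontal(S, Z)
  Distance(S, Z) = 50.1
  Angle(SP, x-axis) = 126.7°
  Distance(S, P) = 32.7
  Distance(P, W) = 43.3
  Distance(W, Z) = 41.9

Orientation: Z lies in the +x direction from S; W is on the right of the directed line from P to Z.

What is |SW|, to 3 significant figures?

10.9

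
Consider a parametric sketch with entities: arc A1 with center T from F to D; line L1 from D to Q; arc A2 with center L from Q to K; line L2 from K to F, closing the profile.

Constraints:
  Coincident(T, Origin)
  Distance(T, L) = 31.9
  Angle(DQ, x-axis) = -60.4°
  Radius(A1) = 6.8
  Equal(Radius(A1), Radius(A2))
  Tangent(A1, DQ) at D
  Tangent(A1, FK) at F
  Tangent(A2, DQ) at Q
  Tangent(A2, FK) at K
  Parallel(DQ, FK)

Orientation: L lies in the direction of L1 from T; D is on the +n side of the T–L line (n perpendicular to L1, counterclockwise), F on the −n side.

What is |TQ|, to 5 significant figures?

32.617

Tangency of A1 to both parallel lines with radius 6.8 puts D and F at T ± 6.8·n: D = (5.9126, 3.3588), F = (-5.9126, -3.3588). Equal radii place Q and K the same way about L: Q = L + 6.8·n = (21.669, -24.378), K = L − 6.8·n = (9.8442, -31.096). Then |TQ| = |Q − T| = 32.617.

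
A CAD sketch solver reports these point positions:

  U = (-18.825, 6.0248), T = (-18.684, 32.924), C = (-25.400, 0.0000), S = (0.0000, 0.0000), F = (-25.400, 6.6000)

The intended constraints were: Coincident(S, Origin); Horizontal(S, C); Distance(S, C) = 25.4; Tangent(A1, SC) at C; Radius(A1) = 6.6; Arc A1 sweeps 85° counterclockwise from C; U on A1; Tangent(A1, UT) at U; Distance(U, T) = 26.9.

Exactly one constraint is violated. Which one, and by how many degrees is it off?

Tangent(A1, UT) at U — off by 4.70°.

S = (0.00, 0.00) ✓; S.y = 0.00, C.y = 0.00 ✓; |SC| = 25.40 ✓; ∠(FC, CS) = 90.00° ✓; |FC| = 6.600 ✓; bearing(F→U) − bearing(F→C) = 85.00° ✓; |FU| = 6.600 ✓; ∠(FU, UT) = 85.30° ✗; |UT| = 26.90 ✓.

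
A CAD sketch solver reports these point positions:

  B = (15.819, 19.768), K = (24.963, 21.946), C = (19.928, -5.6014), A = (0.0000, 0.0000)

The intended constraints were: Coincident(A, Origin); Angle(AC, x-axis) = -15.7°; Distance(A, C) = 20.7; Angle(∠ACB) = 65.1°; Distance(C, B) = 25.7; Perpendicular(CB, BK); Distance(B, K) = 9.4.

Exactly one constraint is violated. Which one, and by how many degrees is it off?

Perpendicular(CB, BK) — off by 4.20°.

A = (0.00, 0.00) ✓; AC at -15.70° ✓; |AC| = 20.70 ✓; ∠ACB = 65.10° ✓; |CB| = 25.70 ✓; ∠(CB, BK) = 85.80° ✗; |BK| = 9.400 ✓.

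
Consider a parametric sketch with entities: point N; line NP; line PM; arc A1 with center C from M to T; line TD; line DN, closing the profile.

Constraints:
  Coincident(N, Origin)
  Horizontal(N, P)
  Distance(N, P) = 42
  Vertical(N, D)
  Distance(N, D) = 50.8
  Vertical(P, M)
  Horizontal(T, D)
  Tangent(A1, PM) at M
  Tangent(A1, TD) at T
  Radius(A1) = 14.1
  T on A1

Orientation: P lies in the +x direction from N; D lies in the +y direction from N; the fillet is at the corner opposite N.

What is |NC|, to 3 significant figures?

46.1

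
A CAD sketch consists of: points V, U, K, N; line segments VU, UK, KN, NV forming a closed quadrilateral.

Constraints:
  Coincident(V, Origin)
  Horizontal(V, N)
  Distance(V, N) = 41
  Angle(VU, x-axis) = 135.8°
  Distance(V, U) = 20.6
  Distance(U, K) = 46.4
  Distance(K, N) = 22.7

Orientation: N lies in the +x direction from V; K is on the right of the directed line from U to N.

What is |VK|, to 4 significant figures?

26.13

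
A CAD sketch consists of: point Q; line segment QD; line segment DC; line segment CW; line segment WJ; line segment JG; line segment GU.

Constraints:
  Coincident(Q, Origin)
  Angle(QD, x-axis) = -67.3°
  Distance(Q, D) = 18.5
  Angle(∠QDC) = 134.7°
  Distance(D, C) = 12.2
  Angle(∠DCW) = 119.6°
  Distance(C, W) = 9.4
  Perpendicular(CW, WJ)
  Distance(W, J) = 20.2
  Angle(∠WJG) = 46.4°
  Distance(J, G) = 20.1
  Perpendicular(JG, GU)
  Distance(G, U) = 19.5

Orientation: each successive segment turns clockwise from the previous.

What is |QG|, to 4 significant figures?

22.46

CW ⟂ WJ, so WJ runs at 97.00°; with |WJ| = 20.2, J = (-9.341, -9.426). ∠WJG = 46.4° gives JG at -36.60° from the x-axis; with |JG| = 20.1, G = (6.796, -21.41). Then |QG| = |G − Q| = 22.46.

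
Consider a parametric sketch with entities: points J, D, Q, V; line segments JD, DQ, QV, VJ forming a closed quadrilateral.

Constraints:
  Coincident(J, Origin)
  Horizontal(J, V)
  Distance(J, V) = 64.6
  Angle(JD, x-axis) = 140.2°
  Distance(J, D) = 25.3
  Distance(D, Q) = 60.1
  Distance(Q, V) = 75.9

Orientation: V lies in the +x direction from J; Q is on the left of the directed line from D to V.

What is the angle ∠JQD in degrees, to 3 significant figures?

23.0°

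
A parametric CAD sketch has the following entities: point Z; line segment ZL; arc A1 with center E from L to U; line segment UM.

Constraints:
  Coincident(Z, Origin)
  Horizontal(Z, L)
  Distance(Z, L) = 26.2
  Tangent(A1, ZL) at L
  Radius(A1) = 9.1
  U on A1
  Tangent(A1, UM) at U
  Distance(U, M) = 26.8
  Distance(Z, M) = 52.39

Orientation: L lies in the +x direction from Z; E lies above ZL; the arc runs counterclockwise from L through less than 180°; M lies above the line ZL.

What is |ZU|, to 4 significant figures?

35.93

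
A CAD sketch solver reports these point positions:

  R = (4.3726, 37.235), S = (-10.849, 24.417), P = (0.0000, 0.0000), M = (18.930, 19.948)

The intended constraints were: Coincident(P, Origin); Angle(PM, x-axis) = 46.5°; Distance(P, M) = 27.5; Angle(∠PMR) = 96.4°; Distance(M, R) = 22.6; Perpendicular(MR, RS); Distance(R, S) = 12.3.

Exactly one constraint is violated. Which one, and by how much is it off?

Distance(R, S) = 12.3 — off by 7.60.

P = (0.00, 0.00) ✓; PM at 46.50° ✓; |PM| = 27.50 ✓; ∠PMR = 96.40° ✓; |MR| = 22.60 ✓; ∠(MR, RS) = 90.00° ✓; |RS| = 19.90 ✗.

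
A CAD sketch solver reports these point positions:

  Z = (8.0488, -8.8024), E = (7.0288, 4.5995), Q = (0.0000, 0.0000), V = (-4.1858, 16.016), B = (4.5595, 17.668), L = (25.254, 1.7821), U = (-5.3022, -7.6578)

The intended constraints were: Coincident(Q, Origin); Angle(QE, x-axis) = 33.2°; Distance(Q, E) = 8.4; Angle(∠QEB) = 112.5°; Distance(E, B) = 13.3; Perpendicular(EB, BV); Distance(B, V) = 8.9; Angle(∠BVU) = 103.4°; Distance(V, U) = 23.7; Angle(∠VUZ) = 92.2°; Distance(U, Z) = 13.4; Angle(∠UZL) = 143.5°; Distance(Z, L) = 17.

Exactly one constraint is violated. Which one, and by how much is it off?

Distance(Z, L) = 17 — off by 3.20.

Q = (0.00, 0.00) ✓; QE at 33.20° ✓; |QE| = 8.400 ✓; ∠QEB = 112.5° ✓; |EB| = 13.30 ✓; ∠(EB, BV) = 90.00° ✓; |BV| = 8.900 ✓; ∠BVU = 103.4° ✓; |VU| = 23.70 ✓; ∠VUZ = 92.20° ✓; |UZ| = 13.40 ✓; ∠UZL = 143.5° ✓; |ZL| = 20.20 ✗.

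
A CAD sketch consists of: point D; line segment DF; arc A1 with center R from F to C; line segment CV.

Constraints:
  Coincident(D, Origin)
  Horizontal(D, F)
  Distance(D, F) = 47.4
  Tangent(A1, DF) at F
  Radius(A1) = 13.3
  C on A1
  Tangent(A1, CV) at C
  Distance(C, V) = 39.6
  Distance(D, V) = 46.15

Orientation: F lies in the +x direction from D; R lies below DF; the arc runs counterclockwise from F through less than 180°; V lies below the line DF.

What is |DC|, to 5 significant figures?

36.273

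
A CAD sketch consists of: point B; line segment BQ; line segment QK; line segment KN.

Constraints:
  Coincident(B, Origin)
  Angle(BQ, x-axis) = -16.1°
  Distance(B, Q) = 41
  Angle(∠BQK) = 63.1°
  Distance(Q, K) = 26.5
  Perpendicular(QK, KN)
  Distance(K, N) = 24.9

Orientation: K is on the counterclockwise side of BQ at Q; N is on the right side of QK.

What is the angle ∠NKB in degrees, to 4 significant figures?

167.7°

B is at the origin; BQ runs at -16.1° with length 41.0, so Q = 41.0·(cos -16.1°, sin -16.1°) = (39.39, -11.37). ∠BQK = 63.1°, so QK runs at -16.1° + (180° − 63.1°) = 100.8° from the x-axis; with |QK| = 26.5, K = Q + 26.5·(cos 100.8°, sin 100.8°) = (34.43, 14.66). The perpendicularity gives KN at right angles to QK; with |KN| = 24.9 on the right of QK, N = K + 24.9·(0.9823, 0.1874) = (58.89, 19.33). Then cos ∠NKB = KN·KB / (|KN||KB|), giving 167.7°.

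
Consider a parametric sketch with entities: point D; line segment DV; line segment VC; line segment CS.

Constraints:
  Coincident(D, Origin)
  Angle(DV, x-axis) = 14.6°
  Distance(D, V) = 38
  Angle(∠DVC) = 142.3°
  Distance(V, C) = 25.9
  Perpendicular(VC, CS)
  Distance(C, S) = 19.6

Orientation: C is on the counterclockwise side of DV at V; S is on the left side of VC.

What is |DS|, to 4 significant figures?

56.08

D is at the origin; DV runs at 14.6° with length 38.0, so V = 38.0·(cos 14.6°, sin 14.6°) = (36.77, 9.579). ∠DVC = 142.3°, so VC runs at 14.6° + (180° − 142.3°) = 52.30° from the x-axis; with |VC| = 25.9, C = V + 25.9·(cos 52.30°, sin 52.30°) = (52.61, 30.07). The perpendicularity gives CS at right angles to VC; with |CS| = 19.6 on the left of VC, S = C + 19.6·(-0.7912, 0.6115) = (37.10, 42.06). Then |DS| = |S − D| = 56.08.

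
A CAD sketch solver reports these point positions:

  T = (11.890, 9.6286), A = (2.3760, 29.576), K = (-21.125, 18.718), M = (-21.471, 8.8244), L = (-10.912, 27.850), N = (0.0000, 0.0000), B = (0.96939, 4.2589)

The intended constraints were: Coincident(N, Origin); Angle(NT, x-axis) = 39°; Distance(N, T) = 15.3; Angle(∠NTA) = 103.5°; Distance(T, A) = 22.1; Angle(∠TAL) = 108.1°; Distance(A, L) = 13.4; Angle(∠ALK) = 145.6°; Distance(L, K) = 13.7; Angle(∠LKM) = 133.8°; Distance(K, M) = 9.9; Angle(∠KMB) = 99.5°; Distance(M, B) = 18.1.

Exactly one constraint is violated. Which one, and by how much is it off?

Distance(M, B) = 18.1 — off by 4.80.

N = (0.00, 0.00) ✓; NT at 39.00° ✓; |NT| = 15.30 ✓; ∠NTA = 103.5° ✓; |TA| = 22.10 ✓; ∠TAL = 108.1° ✓; |AL| = 13.40 ✓; ∠ALK = 145.6° ✓; |LK| = 13.70 ✓; ∠LKM = 133.8° ✓; |KM| = 9.900 ✓; ∠KMB = 99.50° ✓; |MB| = 22.90 ✗.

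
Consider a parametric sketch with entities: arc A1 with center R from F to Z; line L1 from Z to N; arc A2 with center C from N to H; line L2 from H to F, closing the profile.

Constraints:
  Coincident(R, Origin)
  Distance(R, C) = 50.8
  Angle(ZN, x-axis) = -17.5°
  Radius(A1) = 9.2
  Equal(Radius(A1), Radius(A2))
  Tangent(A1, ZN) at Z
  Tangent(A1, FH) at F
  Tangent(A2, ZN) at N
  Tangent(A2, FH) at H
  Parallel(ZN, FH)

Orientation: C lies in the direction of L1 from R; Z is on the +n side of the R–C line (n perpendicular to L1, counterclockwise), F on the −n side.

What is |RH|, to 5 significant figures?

51.626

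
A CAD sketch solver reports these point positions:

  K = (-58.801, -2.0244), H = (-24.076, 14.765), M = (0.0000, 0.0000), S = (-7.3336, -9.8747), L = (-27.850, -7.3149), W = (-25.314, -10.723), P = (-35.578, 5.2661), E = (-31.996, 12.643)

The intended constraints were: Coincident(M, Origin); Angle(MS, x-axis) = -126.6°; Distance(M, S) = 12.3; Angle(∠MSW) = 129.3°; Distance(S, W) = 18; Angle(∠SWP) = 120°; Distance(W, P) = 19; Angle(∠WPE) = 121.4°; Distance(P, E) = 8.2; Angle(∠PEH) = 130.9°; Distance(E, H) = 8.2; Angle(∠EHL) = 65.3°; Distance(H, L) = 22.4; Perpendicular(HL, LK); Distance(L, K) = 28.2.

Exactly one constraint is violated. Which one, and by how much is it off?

Distance(L, K) = 28.2 — off by 3.20.

M = (0.00, 0.00) ✓; MS at -126.6° ✓; |MS| = 12.30 ✓; ∠MSW = 129.3° ✓; |SW| = 18.00 ✓; ∠SWP = 120.0° ✓; |WP| = 19.00 ✓; ∠WPE = 121.4° ✓; |PE| = 8.201 ✓; ∠PEH = 130.9° ✓; |EH| = 8.199 ✓; ∠EHL = 65.30° ✓; |HL| = 22.40 ✓; ∠(HL, LK) = 90.00° ✓; |LK| = 31.40 ✗.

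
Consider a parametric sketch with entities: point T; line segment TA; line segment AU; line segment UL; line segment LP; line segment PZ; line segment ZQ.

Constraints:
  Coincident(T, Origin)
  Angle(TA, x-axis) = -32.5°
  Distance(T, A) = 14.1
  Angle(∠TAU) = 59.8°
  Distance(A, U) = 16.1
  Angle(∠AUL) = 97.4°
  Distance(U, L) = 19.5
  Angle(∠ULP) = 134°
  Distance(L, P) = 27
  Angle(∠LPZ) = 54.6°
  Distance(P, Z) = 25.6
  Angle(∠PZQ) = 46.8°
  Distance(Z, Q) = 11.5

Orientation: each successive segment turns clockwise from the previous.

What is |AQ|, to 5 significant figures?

21.658

∠LPZ = 54.6° gives PZ at -46.700° from the x-axis; with |PZ| = 25.6, Z = (9.3316, 8.9172). ∠PZQ = 46.8° gives ZQ at -179.90° from the x-axis; with |ZQ| = 11.5, Q = (-2.1684, 8.8972). Then |AQ| = |Q − A| = 21.658.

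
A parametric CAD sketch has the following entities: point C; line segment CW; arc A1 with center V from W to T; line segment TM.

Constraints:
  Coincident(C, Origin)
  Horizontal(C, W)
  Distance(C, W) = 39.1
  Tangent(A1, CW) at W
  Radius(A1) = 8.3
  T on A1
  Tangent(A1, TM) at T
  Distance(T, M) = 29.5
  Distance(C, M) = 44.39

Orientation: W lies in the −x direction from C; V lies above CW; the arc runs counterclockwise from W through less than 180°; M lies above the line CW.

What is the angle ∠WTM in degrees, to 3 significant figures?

140°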